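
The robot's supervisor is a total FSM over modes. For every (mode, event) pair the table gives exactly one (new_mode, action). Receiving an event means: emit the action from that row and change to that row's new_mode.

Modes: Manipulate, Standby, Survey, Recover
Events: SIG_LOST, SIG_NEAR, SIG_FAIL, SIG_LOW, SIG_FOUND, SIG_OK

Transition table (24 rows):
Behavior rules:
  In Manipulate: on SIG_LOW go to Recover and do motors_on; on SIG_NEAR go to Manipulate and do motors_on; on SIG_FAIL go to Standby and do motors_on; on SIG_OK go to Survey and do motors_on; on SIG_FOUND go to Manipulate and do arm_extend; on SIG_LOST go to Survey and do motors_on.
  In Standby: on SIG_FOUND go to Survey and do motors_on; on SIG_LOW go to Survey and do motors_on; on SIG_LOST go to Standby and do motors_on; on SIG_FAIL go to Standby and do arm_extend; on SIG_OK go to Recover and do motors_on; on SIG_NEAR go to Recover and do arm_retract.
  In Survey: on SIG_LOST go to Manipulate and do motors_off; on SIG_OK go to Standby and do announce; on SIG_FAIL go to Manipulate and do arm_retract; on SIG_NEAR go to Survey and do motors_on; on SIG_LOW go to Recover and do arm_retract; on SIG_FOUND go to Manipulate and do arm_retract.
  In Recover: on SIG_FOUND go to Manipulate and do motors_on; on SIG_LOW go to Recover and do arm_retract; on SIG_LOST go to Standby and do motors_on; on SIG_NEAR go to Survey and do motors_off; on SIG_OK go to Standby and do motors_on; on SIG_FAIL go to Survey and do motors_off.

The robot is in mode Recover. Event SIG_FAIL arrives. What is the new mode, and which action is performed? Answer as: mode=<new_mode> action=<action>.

mode=Survey action=motors_off

current mode = Recover; filter table to that mode:
  (Recover, SIG_FOUND) → (Manipulate, motors_on)
  (Recover, SIG_LOW) → (Recover, arm_retract)
  (Recover, SIG_LOST) → (Standby, motors_on)
  (Recover, SIG_NEAR) → (Survey, motors_off)
  (Recover, SIG_OK) → (Standby, motors_on)
  (Recover, SIG_FAIL) → (Survey, motors_off)  ← event matches
event = SIG_FAIL selects (Survey, motors_off)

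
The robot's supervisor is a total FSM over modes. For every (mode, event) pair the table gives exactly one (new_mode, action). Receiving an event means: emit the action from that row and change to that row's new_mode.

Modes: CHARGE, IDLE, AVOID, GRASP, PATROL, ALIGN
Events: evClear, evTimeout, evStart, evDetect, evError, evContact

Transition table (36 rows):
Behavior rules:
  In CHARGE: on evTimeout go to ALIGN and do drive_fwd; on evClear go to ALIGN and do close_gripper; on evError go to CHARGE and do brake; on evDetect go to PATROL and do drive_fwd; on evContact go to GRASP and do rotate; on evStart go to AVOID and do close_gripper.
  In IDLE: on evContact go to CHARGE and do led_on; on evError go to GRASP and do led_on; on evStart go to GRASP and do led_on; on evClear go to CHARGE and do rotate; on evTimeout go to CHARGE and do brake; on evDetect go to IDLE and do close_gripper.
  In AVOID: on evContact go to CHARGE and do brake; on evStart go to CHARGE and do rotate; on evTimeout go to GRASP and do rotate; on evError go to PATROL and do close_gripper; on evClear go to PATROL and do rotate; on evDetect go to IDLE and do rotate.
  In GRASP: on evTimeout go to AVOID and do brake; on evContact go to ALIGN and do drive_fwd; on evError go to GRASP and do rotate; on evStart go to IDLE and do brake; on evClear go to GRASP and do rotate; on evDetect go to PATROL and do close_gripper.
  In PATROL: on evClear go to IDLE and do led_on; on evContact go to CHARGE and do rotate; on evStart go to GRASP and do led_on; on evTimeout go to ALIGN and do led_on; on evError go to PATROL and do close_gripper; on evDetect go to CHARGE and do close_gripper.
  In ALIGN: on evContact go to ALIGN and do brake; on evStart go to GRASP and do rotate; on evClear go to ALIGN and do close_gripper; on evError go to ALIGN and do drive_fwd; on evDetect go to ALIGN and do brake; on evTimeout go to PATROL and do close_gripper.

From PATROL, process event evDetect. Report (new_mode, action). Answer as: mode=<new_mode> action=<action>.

mode=CHARGE action=close_gripper

current mode = PATROL; filter table to that mode:
  (PATROL, evClear) → (IDLE, led_on)
  (PATROL, evContact) → (CHARGE, rotate)
  (PATROL, evStart) → (GRASP, led_on)
  (PATROL, evTimeout) → (ALIGN, led_on)
  (PATROL, evError) → (PATROL, close_gripper)
  (PATROL, evDetect) → (CHARGE, close_gripper)  ← event matches
event = evDetect selects (CHARGE, close_gripper)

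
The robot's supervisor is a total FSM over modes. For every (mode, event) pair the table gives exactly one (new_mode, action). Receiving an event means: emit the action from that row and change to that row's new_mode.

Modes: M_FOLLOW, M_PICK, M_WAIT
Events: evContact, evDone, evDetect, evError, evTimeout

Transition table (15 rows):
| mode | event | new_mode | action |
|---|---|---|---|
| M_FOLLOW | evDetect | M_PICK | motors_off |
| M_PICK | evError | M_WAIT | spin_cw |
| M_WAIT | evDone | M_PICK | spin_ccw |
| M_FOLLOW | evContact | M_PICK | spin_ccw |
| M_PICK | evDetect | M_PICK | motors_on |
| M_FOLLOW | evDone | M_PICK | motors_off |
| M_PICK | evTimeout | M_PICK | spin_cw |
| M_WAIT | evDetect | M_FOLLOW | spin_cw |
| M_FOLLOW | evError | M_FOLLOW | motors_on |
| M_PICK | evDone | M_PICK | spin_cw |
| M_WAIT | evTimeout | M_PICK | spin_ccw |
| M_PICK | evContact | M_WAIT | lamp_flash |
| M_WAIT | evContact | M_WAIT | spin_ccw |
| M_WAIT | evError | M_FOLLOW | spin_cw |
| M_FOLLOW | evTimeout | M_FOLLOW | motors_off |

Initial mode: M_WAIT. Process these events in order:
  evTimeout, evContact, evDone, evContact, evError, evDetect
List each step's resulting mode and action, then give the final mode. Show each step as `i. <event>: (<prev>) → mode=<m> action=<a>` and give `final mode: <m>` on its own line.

final mode: M_PICK

1. evTimeout: (M_WAIT) → mode=M_PICK action=spin_ccw
2. evContact: (M_PICK) → mode=M_WAIT action=lamp_flash
3. evDone: (M_WAIT) → mode=M_PICK action=spin_ccw
4. evContact: (M_PICK) → mode=M_WAIT action=lamp_flash
5. evError: (M_WAIT) → mode=M_FOLLOW action=spin_cw
6. evDetect: (M_FOLLOW) → mode=M_PICK action=motors_off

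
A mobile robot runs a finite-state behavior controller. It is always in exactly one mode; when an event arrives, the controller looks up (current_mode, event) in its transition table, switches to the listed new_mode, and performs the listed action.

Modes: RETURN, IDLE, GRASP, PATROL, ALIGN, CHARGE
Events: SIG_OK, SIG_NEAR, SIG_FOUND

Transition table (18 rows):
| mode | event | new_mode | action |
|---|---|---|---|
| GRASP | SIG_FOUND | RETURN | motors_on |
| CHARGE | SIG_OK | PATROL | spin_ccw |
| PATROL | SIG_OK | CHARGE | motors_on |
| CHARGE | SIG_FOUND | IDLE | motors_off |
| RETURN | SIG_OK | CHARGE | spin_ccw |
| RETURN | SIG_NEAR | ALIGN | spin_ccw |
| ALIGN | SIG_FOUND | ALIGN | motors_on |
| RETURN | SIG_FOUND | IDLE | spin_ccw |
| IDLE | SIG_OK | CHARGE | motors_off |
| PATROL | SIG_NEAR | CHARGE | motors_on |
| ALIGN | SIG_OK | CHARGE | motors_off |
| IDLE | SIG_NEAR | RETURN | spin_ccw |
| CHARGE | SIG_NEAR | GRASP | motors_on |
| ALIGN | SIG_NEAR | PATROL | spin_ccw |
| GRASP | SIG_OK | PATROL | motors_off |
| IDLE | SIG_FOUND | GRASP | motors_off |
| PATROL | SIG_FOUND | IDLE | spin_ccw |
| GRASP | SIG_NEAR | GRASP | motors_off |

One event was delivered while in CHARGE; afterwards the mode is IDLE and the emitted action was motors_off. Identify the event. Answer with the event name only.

SIG_FOUND

try SIG_OK: (CHARGE, SIG_OK) → (PATROL, spin_ccw)
try SIG_NEAR: (CHARGE, SIG_NEAR) → (GRASP, motors_on)
try SIG_FOUND: (CHARGE, SIG_FOUND) → (IDLE, motors_off)  ← matches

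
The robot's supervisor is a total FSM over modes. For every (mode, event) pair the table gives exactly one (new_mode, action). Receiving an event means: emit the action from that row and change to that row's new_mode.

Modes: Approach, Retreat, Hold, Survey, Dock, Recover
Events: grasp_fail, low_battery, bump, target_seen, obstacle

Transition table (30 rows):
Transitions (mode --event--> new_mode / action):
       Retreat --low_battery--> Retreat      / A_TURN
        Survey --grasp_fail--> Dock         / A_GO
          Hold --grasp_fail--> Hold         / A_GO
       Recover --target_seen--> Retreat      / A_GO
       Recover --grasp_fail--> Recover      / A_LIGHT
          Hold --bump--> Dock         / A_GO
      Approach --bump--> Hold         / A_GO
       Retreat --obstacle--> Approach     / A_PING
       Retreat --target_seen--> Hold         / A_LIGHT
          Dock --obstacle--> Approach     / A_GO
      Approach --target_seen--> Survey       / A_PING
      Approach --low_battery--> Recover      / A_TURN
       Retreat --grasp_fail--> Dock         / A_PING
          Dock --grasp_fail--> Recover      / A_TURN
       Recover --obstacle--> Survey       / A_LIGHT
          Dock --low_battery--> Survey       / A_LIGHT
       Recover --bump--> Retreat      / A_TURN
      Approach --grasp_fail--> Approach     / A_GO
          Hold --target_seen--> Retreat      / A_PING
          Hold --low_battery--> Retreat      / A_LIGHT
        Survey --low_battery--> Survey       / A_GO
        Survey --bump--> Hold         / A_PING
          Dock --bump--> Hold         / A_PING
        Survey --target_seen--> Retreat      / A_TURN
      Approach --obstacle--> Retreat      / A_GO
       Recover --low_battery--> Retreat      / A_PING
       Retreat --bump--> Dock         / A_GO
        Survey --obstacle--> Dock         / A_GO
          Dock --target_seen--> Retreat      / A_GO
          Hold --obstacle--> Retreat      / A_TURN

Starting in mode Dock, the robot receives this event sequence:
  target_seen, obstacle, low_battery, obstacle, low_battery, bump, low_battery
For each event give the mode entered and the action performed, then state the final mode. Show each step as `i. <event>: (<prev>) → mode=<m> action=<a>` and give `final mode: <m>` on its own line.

final mode: Retreat

1. target_seen: (Dock) → mode=Retreat action=A_GO
2. obstacle: (Retreat) → mode=Approach action=A_PING
3. low_battery: (Approach) → mode=Recover action=A_TURN
4. obstacle: (Recover) → mode=Survey action=A_LIGHT
5. low_battery: (Survey) → mode=Survey action=A_GO
6. bump: (Survey) → mode=Hold action=A_PING
7. low_battery: (Hold) → mode=Retreat action=A_LIGHT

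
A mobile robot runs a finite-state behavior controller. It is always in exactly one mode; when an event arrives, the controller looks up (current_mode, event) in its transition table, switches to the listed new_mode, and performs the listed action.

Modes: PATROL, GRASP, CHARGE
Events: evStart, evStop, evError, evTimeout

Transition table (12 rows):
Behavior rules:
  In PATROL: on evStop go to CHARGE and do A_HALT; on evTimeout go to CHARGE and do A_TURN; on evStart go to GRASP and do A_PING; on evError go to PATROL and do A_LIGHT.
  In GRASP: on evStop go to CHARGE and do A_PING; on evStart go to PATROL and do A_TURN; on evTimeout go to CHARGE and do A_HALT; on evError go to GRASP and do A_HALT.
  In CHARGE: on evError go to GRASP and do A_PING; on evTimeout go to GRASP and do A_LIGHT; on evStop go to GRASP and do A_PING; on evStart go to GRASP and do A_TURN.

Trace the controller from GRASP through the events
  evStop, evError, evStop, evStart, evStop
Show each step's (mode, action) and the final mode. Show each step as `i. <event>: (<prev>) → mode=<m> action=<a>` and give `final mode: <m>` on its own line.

1. evStop: (GRASP) → mode=CHARGE action=A_PING
2. evError: (CHARGE) → mode=GRASP action=A_PING
3. evStop: (GRASP) → mode=CHARGE action=A_PING
4. evStart: (CHARGE) → mode=GRASP action=A_TURN
5. evStop: (GRASP) → mode=CHARGE action=A_PING

final mode: CHARGE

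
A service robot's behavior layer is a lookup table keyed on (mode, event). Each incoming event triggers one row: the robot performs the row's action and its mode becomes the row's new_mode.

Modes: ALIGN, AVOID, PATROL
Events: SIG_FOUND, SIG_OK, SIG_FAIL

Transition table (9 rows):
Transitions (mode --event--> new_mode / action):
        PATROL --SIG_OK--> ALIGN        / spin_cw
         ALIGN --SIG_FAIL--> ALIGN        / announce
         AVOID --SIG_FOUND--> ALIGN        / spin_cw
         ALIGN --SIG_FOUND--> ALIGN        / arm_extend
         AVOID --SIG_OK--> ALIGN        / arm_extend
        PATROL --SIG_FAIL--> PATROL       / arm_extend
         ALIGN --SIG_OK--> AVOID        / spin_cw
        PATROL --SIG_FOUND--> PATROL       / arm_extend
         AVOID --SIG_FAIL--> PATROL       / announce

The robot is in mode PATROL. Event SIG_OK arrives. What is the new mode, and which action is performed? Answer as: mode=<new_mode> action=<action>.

current mode = PATROL; filter table to that mode:
  (PATROL, SIG_OK) → (ALIGN, spin_cw)  ← event matches
  (PATROL, SIG_FAIL) → (PATROL, arm_extend)
  (PATROL, SIG_FOUND) → (PATROL, arm_extend)
event = SIG_OK selects (ALIGN, spin_cw)

mode=ALIGN action=spin_cw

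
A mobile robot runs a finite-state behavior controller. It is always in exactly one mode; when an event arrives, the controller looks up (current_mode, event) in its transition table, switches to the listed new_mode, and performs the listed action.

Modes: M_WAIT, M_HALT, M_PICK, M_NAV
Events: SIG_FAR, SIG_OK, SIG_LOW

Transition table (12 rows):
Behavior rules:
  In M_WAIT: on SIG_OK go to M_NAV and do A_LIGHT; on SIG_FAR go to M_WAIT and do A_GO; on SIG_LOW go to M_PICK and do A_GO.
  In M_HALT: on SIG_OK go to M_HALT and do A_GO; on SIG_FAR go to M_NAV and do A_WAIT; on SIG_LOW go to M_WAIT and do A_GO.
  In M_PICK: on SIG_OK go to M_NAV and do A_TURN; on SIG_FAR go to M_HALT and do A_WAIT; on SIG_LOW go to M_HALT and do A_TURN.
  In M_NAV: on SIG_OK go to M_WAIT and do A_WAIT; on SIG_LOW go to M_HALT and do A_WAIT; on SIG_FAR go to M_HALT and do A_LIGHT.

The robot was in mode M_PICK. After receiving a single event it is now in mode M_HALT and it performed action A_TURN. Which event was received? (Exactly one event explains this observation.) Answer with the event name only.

SIG_LOW

try SIG_FAR: (M_PICK, SIG_FAR) → (M_HALT, A_WAIT)
try SIG_OK: (M_PICK, SIG_OK) → (M_NAV, A_TURN)
try SIG_LOW: (M_PICK, SIG_LOW) → (M_HALT, A_TURN)  ← matches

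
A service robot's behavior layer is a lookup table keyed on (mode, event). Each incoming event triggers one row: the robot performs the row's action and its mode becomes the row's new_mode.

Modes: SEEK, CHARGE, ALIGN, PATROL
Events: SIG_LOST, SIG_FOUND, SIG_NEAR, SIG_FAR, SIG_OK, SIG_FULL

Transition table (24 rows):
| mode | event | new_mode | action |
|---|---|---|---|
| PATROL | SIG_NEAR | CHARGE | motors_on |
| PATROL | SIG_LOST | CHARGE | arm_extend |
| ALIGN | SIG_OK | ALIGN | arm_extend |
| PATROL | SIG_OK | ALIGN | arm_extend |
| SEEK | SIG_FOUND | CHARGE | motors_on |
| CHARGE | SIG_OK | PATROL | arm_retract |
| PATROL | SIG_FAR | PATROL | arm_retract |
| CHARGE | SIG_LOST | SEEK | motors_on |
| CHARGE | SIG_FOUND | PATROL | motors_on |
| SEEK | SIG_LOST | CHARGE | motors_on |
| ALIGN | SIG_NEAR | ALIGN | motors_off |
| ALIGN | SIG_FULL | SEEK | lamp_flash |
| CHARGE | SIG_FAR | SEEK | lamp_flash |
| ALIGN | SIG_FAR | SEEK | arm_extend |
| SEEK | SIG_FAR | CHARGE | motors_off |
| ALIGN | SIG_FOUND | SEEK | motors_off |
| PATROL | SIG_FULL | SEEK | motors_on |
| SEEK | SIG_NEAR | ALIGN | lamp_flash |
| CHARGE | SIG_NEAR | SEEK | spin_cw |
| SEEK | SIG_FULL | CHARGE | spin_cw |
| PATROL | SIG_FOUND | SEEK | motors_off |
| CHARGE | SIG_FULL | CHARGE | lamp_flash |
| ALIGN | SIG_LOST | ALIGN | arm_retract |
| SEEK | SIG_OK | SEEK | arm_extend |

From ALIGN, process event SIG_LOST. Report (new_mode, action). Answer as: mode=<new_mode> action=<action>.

mode=ALIGN action=arm_retract

current mode = ALIGN; filter table to that mode:
  (ALIGN, SIG_OK) → (ALIGN, arm_extend)
  (ALIGN, SIG_NEAR) → (ALIGN, motors_off)
  (ALIGN, SIG_FULL) → (SEEK, lamp_flash)
  (ALIGN, SIG_FAR) → (SEEK, arm_extend)
  (ALIGN, SIG_FOUND) → (SEEK, motors_off)
  (ALIGN, SIG_LOST) → (ALIGN, arm_retract)  ← event matches
event = SIG_LOST selects (ALIGN, arm_retract)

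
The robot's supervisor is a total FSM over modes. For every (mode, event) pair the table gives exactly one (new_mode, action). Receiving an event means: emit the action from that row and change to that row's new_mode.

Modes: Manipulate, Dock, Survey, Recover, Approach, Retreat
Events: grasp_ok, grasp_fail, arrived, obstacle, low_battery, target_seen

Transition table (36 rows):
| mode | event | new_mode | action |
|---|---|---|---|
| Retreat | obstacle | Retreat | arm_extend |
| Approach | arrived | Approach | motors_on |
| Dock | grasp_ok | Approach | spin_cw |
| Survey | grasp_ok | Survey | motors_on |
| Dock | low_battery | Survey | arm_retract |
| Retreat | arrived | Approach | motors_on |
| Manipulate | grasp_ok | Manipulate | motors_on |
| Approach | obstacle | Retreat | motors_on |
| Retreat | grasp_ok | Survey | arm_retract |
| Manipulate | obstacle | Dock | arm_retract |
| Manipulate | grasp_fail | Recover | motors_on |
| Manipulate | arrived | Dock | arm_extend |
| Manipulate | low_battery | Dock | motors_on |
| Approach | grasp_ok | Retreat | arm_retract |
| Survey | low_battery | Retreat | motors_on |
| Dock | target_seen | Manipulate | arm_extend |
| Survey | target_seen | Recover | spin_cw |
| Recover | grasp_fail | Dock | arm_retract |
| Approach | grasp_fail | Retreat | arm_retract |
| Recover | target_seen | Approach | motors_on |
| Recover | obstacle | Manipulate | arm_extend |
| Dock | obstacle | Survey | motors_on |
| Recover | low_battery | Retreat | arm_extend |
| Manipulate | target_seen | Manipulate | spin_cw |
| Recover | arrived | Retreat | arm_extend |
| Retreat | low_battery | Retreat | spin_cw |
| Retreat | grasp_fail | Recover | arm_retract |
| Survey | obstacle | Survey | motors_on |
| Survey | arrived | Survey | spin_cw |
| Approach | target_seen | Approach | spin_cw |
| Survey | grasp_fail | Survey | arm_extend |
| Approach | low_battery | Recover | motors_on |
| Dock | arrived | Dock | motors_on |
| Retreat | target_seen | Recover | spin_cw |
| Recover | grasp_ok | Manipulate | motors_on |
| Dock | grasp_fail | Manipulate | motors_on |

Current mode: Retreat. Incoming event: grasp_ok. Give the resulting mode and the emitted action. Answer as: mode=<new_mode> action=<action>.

current mode = Retreat; filter table to that mode:
  (Retreat, obstacle) → (Retreat, arm_extend)
  (Retreat, arrived) → (Approach, motors_on)
  (Retreat, grasp_ok) → (Survey, arm_retract)  ← event matches
  (Retreat, low_battery) → (Retreat, spin_cw)
  (Retreat, grasp_fail) → (Recover, arm_retract)
  (Retreat, target_seen) → (Recover, spin_cw)
event = grasp_ok selects (Survey, arm_retract)

mode=Survey action=arm_retract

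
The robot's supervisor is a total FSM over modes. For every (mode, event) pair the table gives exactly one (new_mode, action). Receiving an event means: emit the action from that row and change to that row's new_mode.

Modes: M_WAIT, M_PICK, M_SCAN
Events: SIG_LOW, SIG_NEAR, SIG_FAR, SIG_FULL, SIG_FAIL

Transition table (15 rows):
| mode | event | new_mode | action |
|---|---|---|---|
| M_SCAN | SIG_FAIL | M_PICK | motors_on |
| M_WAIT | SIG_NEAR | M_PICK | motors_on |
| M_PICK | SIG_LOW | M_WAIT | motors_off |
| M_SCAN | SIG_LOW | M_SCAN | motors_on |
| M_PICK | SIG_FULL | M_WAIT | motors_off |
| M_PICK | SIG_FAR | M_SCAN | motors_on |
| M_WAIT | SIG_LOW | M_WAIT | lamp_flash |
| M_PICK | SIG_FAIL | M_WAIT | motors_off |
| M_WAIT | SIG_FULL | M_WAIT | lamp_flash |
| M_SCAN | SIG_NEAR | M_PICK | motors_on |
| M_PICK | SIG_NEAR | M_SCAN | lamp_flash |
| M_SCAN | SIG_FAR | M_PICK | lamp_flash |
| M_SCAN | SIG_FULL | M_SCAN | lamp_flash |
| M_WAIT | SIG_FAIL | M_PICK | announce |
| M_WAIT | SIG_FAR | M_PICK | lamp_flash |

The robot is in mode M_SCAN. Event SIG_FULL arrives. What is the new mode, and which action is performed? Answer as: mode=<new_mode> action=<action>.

current mode = M_SCAN; filter table to that mode:
  (M_SCAN, SIG_FAIL) → (M_PICK, motors_on)
  (M_SCAN, SIG_LOW) → (M_SCAN, motors_on)
  (M_SCAN, SIG_NEAR) → (M_PICK, motors_on)
  (M_SCAN, SIG_FAR) → (M_PICK, lamp_flash)
  (M_SCAN, SIG_FULL) → (M_SCAN, lamp_flash)  ← event matches
event = SIG_FULL selects (M_SCAN, lamp_flash)

mode=M_SCAN action=lamp_flash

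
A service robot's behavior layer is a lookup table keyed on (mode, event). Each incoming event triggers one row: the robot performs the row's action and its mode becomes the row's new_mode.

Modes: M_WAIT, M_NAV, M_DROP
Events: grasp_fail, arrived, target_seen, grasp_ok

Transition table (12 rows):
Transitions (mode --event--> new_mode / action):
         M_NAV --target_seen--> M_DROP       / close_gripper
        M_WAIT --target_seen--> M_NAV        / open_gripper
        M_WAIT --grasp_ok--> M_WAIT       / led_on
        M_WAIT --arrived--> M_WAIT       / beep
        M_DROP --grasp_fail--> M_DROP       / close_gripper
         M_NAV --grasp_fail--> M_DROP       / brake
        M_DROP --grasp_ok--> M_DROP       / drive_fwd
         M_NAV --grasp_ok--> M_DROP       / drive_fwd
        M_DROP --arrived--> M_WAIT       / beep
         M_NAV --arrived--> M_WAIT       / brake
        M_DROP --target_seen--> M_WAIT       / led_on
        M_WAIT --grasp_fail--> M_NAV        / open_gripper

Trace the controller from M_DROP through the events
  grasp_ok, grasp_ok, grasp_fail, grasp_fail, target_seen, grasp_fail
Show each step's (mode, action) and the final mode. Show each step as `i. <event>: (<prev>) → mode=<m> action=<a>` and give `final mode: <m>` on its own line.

final mode: M_NAV

1. grasp_ok: (M_DROP) → mode=M_DROP action=drive_fwd
2. grasp_ok: (M_DROP) → mode=M_DROP action=drive_fwd
3. grasp_fail: (M_DROP) → mode=M_DROP action=close_gripper
4. grasp_fail: (M_DROP) → mode=M_DROP action=close_gripper
5. target_seen: (M_DROP) → mode=M_WAIT action=led_on
6. grasp_fail: (M_WAIT) → mode=M_NAV action=open_gripper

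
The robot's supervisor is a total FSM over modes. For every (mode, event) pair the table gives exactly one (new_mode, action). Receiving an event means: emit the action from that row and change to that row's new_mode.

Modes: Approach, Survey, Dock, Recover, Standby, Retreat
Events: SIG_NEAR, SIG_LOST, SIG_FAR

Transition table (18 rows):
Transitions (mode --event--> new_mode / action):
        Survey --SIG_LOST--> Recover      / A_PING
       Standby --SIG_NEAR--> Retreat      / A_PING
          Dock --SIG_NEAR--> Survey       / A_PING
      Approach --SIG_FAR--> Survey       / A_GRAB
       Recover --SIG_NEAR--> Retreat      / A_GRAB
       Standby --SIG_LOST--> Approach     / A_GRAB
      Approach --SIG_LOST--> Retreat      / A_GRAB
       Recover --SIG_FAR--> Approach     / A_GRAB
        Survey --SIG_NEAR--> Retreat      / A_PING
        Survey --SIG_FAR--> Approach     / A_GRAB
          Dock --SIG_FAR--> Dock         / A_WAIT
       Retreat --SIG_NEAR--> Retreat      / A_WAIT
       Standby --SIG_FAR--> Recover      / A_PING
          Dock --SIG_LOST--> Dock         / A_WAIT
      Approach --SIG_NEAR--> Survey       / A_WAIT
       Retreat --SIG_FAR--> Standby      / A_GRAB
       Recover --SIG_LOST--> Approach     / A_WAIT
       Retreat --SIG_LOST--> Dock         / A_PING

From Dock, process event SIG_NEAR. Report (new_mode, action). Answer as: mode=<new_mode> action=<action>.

current mode = Dock; filter table to that mode:
  (Dock, SIG_NEAR) → (Survey, A_PING)  ← event matches
  (Dock, SIG_FAR) → (Dock, A_WAIT)
  (Dock, SIG_LOST) → (Dock, A_WAIT)
event = SIG_NEAR selects (Survey, A_PING)

mode=Survey action=A_PING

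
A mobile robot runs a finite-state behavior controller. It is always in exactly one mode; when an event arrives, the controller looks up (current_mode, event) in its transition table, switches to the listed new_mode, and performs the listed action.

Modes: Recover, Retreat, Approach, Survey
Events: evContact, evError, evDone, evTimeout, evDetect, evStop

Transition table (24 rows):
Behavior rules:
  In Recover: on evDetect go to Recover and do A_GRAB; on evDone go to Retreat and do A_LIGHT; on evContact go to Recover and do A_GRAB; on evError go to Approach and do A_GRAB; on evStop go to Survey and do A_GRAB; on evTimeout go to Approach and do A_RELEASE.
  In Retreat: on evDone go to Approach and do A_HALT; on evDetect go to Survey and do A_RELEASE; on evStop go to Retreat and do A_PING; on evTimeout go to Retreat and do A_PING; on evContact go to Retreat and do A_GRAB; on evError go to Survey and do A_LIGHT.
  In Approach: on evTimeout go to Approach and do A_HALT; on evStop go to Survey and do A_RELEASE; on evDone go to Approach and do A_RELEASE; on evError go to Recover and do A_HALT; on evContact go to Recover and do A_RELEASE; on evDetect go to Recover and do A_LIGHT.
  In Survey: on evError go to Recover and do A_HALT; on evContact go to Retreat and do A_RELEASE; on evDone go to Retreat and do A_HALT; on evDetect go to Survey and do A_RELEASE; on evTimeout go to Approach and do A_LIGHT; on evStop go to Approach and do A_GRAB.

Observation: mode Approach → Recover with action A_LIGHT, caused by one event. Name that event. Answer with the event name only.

evDetect

try evContact: (Approach, evContact) → (Recover, A_RELEASE)
try evError: (Approach, evError) → (Recover, A_HALT)
try evDone: (Approach, evDone) → (Approach, A_RELEASE)
try evTimeout: (Approach, evTimeout) → (Approach, A_HALT)
try evDetect: (Approach, evDetect) → (Recover, A_LIGHT)  ← matches
try evStop: (Approach, evStop) → (Survey, A_RELEASE)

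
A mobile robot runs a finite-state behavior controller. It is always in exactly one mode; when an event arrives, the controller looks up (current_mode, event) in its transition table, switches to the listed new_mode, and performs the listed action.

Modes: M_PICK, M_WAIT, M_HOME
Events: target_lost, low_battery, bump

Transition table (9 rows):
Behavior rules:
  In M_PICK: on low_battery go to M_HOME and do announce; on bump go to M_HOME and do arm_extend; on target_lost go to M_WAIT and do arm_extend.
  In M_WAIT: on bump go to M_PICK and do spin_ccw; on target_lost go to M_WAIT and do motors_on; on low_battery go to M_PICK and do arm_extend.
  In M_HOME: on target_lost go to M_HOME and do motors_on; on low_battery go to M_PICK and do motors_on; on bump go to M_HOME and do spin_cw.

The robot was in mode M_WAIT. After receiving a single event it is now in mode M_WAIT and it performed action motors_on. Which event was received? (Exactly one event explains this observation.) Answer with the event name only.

target_lost

try target_lost: (M_WAIT, target_lost) → (M_WAIT, motors_on)  ← matches
try low_battery: (M_WAIT, low_battery) → (M_PICK, arm_extend)
try bump: (M_WAIT, bump) → (M_PICK, spin_ccw)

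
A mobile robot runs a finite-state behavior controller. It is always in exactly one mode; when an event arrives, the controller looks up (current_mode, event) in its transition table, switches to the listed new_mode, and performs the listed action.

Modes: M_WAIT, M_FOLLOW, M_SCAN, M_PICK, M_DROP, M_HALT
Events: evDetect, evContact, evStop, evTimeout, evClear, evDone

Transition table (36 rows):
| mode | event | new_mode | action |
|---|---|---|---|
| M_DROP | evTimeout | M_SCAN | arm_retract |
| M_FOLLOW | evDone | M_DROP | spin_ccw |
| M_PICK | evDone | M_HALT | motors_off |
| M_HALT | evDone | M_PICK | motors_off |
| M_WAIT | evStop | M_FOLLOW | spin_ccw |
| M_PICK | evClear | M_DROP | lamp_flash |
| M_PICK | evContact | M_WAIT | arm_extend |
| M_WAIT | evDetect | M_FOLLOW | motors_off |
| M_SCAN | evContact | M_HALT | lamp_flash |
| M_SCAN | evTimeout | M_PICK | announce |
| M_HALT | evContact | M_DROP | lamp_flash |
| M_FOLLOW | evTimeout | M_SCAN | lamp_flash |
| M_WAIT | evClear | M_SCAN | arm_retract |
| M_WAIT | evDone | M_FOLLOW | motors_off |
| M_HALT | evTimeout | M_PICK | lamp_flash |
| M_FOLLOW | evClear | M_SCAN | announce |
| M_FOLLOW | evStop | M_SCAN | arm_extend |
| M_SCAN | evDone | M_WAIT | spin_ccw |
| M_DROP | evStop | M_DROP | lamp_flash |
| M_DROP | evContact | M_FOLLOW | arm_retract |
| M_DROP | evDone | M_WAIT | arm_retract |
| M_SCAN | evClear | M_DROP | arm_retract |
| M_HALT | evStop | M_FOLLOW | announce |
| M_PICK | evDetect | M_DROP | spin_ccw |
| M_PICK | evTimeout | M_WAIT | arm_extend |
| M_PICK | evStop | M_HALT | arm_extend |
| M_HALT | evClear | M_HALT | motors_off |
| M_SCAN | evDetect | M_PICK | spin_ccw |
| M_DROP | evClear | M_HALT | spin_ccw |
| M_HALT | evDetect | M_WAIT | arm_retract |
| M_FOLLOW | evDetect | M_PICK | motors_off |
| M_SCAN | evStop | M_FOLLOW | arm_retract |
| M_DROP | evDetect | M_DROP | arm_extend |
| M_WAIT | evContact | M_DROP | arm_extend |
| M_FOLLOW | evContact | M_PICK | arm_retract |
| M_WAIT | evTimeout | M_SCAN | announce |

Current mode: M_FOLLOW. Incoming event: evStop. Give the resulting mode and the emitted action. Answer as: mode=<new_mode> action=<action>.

mode=M_SCAN action=arm_extend

current mode = M_FOLLOW; filter table to that mode:
  (M_FOLLOW, evDone) → (M_DROP, spin_ccw)
  (M_FOLLOW, evTimeout) → (M_SCAN, lamp_flash)
  (M_FOLLOW, evClear) → (M_SCAN, announce)
  (M_FOLLOW, evStop) → (M_SCAN, arm_extend)  ← event matches
  (M_FOLLOW, evDetect) → (M_PICK, motors_off)
  (M_FOLLOW, evContact) → (M_PICK, arm_retract)
event = evStop selects (M_SCAN, arm_extend)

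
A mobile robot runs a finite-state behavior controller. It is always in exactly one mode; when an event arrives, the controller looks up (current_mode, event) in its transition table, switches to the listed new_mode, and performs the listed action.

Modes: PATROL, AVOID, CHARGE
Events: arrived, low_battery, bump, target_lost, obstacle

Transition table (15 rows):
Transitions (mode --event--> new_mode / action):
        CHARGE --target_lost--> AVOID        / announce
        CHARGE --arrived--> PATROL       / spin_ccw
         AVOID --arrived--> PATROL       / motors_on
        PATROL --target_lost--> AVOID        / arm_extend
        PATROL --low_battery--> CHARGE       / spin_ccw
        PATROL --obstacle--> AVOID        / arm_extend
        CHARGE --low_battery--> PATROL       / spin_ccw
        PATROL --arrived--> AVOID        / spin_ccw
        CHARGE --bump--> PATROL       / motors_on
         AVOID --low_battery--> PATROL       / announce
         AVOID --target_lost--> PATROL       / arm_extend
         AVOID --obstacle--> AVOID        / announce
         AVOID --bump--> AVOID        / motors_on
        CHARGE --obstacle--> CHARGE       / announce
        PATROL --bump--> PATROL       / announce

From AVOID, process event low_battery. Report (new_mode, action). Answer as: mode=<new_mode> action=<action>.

mode=PATROL action=announce

current mode = AVOID; filter table to that mode:
  (AVOID, arrived) → (PATROL, motors_on)
  (AVOID, low_battery) → (PATROL, announce)  ← event matches
  (AVOID, target_lost) → (PATROL, arm_extend)
  (AVOID, obstacle) → (AVOID, announce)
  (AVOID, bump) → (AVOID, motors_on)
event = low_battery selects (PATROL, announce)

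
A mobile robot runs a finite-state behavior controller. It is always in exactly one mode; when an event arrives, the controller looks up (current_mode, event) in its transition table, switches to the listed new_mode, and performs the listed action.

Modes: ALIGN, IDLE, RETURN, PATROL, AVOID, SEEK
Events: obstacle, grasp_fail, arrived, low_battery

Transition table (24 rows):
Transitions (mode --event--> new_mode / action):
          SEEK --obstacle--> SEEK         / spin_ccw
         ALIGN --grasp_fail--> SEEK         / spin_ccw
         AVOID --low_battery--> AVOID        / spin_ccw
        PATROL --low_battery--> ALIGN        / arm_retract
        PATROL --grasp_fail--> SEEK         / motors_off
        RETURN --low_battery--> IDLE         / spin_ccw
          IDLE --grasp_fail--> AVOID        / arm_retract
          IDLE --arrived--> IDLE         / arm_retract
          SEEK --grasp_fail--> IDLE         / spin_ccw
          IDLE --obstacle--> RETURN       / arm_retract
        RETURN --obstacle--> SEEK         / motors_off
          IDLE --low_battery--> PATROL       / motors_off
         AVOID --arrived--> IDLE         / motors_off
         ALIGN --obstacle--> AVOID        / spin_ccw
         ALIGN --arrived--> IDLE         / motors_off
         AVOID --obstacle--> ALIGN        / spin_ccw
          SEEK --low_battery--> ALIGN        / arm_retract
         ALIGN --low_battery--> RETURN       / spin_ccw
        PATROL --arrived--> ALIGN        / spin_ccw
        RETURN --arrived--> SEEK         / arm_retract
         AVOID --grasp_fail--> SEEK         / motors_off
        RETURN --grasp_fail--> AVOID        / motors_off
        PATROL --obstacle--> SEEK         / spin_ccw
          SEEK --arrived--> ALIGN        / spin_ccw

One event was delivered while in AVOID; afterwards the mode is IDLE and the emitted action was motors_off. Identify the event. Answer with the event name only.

try obstacle: (AVOID, obstacle) → (ALIGN, spin_ccw)
try grasp_fail: (AVOID, grasp_fail) → (SEEK, motors_off)
try arrived: (AVOID, arrived) → (IDLE, motors_off)  ← matches
try low_battery: (AVOID, low_battery) → (AVOID, spin_ccw)

arrived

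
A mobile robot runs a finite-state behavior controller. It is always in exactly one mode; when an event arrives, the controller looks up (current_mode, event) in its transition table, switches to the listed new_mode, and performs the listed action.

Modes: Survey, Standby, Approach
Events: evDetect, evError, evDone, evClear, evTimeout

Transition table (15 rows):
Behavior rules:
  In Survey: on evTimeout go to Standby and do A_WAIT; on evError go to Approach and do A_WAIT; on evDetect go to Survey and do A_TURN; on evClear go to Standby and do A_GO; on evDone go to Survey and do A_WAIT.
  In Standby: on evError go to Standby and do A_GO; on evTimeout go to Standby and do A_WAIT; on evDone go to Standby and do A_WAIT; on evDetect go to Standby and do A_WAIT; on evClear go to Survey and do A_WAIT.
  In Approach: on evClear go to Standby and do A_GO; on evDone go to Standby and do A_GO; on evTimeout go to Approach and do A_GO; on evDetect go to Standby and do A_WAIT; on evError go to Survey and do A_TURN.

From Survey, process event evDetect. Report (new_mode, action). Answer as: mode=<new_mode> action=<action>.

mode=Survey action=A_TURN

current mode = Survey; filter table to that mode:
  (Survey, evTimeout) → (Standby, A_WAIT)
  (Survey, evError) → (Approach, A_WAIT)
  (Survey, evDetect) → (Survey, A_TURN)  ← event matches
  (Survey, evClear) → (Standby, A_GO)
  (Survey, evDone) → (Survey, A_WAIT)
event = evDetect selects (Survey, A_TURN)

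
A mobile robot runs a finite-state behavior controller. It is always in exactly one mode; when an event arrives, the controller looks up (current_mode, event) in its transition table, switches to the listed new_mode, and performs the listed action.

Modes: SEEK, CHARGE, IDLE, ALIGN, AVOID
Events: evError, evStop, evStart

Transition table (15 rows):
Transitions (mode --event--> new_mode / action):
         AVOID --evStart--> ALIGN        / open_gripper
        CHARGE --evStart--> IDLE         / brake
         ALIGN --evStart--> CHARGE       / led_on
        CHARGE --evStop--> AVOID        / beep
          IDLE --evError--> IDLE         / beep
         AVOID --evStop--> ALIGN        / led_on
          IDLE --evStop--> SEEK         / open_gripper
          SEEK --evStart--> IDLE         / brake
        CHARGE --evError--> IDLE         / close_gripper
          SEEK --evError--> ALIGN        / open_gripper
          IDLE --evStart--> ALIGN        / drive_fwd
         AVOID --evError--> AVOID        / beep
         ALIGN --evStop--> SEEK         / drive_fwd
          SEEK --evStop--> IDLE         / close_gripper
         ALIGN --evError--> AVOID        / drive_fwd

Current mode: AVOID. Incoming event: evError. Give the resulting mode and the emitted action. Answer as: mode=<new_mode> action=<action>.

current mode = AVOID; filter table to that mode:
  (AVOID, evStart) → (ALIGN, open_gripper)
  (AVOID, evStop) → (ALIGN, led_on)
  (AVOID, evError) → (AVOID, beep)  ← event matches
event = evError selects (AVOID, beep)

mode=AVOID action=beep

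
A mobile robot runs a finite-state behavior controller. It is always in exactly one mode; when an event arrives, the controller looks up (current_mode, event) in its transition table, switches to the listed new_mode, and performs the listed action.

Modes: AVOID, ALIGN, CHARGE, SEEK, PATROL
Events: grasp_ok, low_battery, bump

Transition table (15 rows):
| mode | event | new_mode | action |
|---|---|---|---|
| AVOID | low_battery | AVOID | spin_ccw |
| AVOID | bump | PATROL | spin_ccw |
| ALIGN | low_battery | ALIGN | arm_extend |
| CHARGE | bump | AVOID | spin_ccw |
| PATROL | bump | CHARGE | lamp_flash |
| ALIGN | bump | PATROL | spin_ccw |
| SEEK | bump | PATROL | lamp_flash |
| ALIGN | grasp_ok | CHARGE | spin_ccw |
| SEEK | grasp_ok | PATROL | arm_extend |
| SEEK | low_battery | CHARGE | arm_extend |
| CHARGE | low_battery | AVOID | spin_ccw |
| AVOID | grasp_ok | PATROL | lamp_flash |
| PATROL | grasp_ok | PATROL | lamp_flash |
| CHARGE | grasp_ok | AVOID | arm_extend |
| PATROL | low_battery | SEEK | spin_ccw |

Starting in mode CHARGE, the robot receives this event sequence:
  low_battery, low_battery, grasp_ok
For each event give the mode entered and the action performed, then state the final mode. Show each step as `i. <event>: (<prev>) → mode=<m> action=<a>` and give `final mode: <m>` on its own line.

final mode: PATROL

1. low_battery: (CHARGE) → mode=AVOID action=spin_ccw
2. low_battery: (AVOID) → mode=AVOID action=spin_ccw
3. grasp_ok: (AVOID) → mode=PATROL action=lamp_flash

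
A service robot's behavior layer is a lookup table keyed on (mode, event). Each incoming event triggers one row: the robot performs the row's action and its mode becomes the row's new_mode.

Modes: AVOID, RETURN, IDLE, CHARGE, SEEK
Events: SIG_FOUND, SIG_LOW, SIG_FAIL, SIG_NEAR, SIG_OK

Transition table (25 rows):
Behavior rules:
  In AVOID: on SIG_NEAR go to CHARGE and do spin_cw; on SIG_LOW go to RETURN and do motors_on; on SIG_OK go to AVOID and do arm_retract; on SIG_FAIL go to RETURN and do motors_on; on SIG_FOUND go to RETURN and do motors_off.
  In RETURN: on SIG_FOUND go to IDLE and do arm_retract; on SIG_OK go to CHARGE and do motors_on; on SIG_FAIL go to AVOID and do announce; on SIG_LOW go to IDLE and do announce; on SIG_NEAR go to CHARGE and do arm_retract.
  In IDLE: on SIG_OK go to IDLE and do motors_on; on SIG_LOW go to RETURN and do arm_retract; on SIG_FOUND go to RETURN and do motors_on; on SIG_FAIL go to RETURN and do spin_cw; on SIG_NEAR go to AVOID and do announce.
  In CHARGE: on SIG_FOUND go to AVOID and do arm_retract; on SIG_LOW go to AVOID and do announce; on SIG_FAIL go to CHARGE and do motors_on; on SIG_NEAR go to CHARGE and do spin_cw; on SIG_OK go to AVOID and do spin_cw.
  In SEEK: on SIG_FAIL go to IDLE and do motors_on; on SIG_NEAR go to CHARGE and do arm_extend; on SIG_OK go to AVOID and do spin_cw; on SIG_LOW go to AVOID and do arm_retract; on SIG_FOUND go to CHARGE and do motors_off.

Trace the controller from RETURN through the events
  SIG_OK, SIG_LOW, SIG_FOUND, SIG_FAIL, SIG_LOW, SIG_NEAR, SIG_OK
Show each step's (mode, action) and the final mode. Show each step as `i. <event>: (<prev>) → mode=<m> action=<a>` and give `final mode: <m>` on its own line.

1. SIG_OK: (RETURN) → mode=CHARGE action=motors_on
2. SIG_LOW: (CHARGE) → mode=AVOID action=announce
3. SIG_FOUND: (AVOID) → mode=RETURN action=motors_off
4. SIG_FAIL: (RETURN) → mode=AVOID action=announce
5. SIG_LOW: (AVOID) → mode=RETURN action=motors_on
6. SIG_NEAR: (RETURN) → mode=CHARGE action=arm_retract
7. SIG_OK: (CHARGE) → mode=AVOID action=spin_cw

final mode: AVOID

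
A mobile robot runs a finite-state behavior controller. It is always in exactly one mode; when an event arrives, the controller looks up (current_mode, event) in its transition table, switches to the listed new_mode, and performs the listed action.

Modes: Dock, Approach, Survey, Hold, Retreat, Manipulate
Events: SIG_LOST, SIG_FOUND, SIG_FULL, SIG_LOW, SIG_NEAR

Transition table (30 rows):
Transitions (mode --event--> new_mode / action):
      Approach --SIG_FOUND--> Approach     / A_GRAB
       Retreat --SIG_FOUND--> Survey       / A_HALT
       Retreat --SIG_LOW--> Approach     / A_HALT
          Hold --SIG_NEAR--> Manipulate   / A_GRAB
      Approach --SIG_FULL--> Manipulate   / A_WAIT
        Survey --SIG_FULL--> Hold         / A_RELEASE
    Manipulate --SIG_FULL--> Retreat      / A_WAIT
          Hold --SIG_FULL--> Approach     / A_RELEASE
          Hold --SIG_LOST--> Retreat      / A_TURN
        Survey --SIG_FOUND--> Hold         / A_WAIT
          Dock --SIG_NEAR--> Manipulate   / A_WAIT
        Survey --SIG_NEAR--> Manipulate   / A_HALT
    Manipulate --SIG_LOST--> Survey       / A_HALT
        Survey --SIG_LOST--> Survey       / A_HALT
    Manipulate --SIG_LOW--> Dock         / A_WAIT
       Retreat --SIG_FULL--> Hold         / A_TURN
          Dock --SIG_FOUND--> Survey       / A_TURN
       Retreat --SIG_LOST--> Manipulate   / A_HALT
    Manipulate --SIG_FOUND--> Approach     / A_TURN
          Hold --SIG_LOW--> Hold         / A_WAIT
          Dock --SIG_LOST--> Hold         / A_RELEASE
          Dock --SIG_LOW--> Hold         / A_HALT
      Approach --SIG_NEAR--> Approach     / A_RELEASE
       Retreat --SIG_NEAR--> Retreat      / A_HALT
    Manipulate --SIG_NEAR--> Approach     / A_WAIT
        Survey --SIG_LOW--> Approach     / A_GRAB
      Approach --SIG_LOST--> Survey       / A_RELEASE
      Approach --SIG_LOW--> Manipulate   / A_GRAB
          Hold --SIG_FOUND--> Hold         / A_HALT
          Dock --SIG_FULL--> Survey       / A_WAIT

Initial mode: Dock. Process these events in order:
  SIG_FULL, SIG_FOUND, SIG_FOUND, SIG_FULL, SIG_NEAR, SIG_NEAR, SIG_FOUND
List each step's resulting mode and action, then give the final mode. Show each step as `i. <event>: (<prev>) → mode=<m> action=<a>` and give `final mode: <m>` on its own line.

final mode: Approach

1. SIG_FULL: (Dock) → mode=Survey action=A_WAIT
2. SIG_FOUND: (Survey) → mode=Hold action=A_WAIT
3. SIG_FOUND: (Hold) → mode=Hold action=A_HALT
4. SIG_FULL: (Hold) → mode=Approach action=A_RELEASE
5. SIG_NEAR: (Approach) → mode=Approach action=A_RELEASE
6. SIG_NEAR: (Approach) → mode=Approach action=A_RELEASE
7. SIG_FOUND: (Approach) → mode=Approach action=A_GRAB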